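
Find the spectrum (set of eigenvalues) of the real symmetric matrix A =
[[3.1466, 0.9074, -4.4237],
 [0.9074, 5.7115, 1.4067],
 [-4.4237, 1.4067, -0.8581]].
sigma(A) ≈ {-4, 6} (6 with multiplicity 2)

A is real symmetric, so its spectrum consists of real eigenvalues. Expanding the characteristic polynomial of the displayed matrix gives
  det(λ I - A) = p(λ) = λ^3 + (-8)λ^2 + (-12)λ + (144.0038).
Solving p(λ) = 0 yields eigenvalues ≈ -4, 6, 6. (A is shown rounded to 4 decimals, so these recover the underlying integer eigenvalues to within that precision.)
Verification: the trace of A = 8 equals the sum of eigenvalues 8, and det(A) ≈ -144.0038 matches the eigenvalue product -144.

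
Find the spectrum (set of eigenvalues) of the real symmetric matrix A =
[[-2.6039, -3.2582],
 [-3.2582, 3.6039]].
sigma(A) ≈ {-4, 5}

A is real symmetric, so its spectrum consists of real eigenvalues. Expanding the characteristic polynomial of the displayed matrix gives
  det(λ I - A) = p(λ) = λ^2 + (-1)λ + (-20).
Solving p(λ) = 0 yields eigenvalues ≈ -4, 5. (A is shown rounded to 4 decimals, so these recover the underlying integer eigenvalues to within that precision.)
Verification: the trace of A = 1 equals the sum of eigenvalues 1, and det(A) ≈ -20.0001 matches the eigenvalue product -20.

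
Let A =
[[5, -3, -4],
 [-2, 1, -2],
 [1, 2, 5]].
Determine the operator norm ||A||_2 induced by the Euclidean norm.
||A||_2 ≈ 7.9551 (= sqrt(largest eigenvalue of A^T A))

||A||_2 = sigma_max(A) = sqrt(lambda_max(A^T A)). Form the symmetric matrix M = A^T A =
[[30, -15, -11],
 [-15, 14, 20],
 [-11, 20, 45]].
Its characteristic polynomial (trace, sum of principal 2x2 minors, determinant of M give the coefficients) is
  p(λ) = det(λ I - M) = λ^3 - 89λ^2 + 1654λ - 1681.
No integer candidate from the rational root theorem (±divisors of 1681) is a root, so the roots are irrational. The cubic discriminant is Δ = 3207761425 > 0, so there are three distinct real roots. p(1) = -115 and p(2) = 1279 have opposite signs, so a root lies in (1, 2); Newton's method refines it to λ ≈ 1.0781. p(24) = 575 and p(25) = -331 have opposite signs, so a root lies in (24, 25); Newton's method refines it to λ ≈ 24.6386. p(63) = -673 and p(64) = 1775 have opposite signs, so a root lies in (63, 64); Newton's method refines it to λ ≈ 63.2833. Check (Vieta): the three roots sum to 89, matching tr M = 89.
So the eigenvalues of A^T A are ≈ 1.0781, 24.6386, 63.2833 (all ≥ 0, as they must be for A^T A). The largest is λ_max ≈ 63.2833, hence ||A||_2 = sqrt(λ_max) ≈ 7.9551.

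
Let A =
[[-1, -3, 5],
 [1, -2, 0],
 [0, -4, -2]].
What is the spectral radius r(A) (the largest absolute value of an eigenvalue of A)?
r(A) ≈ 4.1014

The eigenvalues of A are the roots of its characteristic polynomial. With M = A (coefficients from the trace, the sum of principal 2x2 minors, and det A):
  p(λ) = det(λ I - M) = λ^3 + 5λ^2 + 11λ + 30.
No integer candidate from the rational root theorem (±divisors of 30) is a root, so the roots are irrational. The cubic discriminant is Δ = -11899 < 0, so there is one real root and a complex-conjugate pair. p(-5) = -25 and p(-4) = 2 have opposite signs, so a root lies in (-5, -4); Newton's method refines it to λ ≈ -4.1014. Dividing out (λ - (-4.1014)) leaves approximately λ^2 + 0.8986λ + 7.3145. For λ^2 + 0.8986λ + 7.3145 the discriminant is -28.4507. It is negative, so the remaining roots are the complex-conjugate pair λ ≈ -0.4493 ± 2.667i. Their product equals the constant term, so |λ|^2 ≈ 7.3145 and |λ| ≈ 2.7045.
Thus the eigenvalues (to 4 decimals) are -4.1014 (modulus 4.1014); -0.4493 ± 2.667i (modulus 2.7045). The spectral radius is the largest modulus: r(A) ≈ 4.1014. (Cross-check: r(A) ≤ ||A||_2 ≈ 6.044; equality holds whenever A is normal, though it can also hold for some non-normal A.)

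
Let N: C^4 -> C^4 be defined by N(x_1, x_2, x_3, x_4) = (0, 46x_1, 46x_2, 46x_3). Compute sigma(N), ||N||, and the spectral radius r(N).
sigma(N) = {0}; ||N|| = 46; r(N) = 0. (N is nilpotent with N^4 = 0.)

On C^4, N is a strictly lower-triangular matrix with 46 on the subdiagonal and zeros elsewhere, so its characteristic polynomial is lambda^4 and every eigenvalue is 0: sigma(N) = {0}. For the operator norm, N e_i = 46e_{i+1} for i = 1, ..., 3 and N e_4 = 0, so the singular values of N are 46 (with multiplicity 3) and 0; hence ||N|| = 46. The spectral radius r(N) = max|lambda| = 0. Note ||N|| > r(N) — characteristic of non-normal nilpotent operators. Indeed N^4 = 0.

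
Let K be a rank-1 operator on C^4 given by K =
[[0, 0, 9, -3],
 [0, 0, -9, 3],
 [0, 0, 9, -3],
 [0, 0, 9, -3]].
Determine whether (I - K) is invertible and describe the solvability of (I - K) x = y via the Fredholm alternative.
(I - K) is invertible (det(I - K) = -5 ≠ 0), so for every y in C^4 the equation (I - K) x = y has a unique solution.

K has rank 1, so it is an outer product K = u v^T: every row of K is a multiple of one row vector. Reading off the entries, u = (-3, 3, -3, -3) and v = (0, 0, -3, 1) (row i of K equals u_i·v^T). A rank-one matrix u v^T satisfies K u = u (v·u) and kills the (3)-dimensional subspace v^⊥, so its characteristic polynomial is lambda^3 (lambda - v·u) with v·u = tr K = 6. Hence the eigenvalues of I - K are 1 (multiplicity 3) and 1 - (6) = -5, so det(I - K) = -5. (Direct check: I - K =
[[1, 0, -9, 3],
 [0, 1, 9, -3],
 [0, 0, -8, 3],
 [0, 0, -9, 4]]
has determinant -5.) The finite-dimensional Fredholm alternative says: either (I - K) is invertible, or ker(I - K) ≠ {0} and then range(I - K) = ker((I - K)^*)^⊥, with dim ker(I - K) = dim ker((I - K)^*). Since det(I - K) ≠ 0, 1 is not an eigenvalue of K and ker(I - K) = {0}, so we are in the first case: for every y there is a unique x = (I - K)^(-1) y. Explicitly, by the Sherman–Morrison formula, (I - u v^T)^(-1) = I + u v^T/(1 - v·u), i.e. (I - K)^(-1) = I + K/(-5).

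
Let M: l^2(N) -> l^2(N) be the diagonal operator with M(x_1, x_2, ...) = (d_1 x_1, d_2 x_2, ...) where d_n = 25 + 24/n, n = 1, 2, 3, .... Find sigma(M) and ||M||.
sigma(M) = {25 + 24/n : n ≥ 1} ∪ {25}; ||M|| = 49

A bounded diagonal operator on l^2 with diagonal entries d_n has spectrum equal to the closure of {d_n : n ≥ 1}: every d_n is an eigenvalue (with eigenvector e_n), so {d_n} ⊂ sigma(M); the spectrum is closed, so its closure is too; and for lambda not in the closure, (M - lambda I) has bounded inverse (the diagonal entries 1/(d_n - lambda) are bounded). For our sequence d_n = 25 + 24/n, n = 1, 2, 3, ...:
  - {d_n} = {25 + 24/n : n ≥ 1}; the only limit point is 25
  - closure = {25 + 24/n : n ≥ 1} ∪ {25}
For the norm: a diagonal operator has ||M|| = sup_n |d_n|. Here d_n = 25 + 24/n is positive and decreasing, so sup_n |d_n| = d_1 = 25 + 24 = 49. So ||M|| = 49.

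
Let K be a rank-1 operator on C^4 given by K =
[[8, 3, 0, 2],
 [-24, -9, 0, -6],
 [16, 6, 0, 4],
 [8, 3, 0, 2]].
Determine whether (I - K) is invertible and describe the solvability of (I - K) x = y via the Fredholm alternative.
(I - K) is singular (det(I - K) = 0, i.e. 1 ∈ sigma(K)). (I - K) x = y is solvable iff y ⊥ ker((I - K)^*) = span{(8, 3, 0, 2)}, i.e. iff 8y_1 + 3y_2 + 2y_4 = 0. When solvable, the solutions are x = y + c·(1, -3, 2, 1), c arbitrary (ker(I - K) = span{(1, -3, 2, 1)}, dimension 1).

K has rank 1, so it is an outer product K = u v^T: every row of K is a multiple of one row vector. Reading off the entries, u = (1, -3, 2, 1) and v = (8, 3, 0, 2) (row i of K equals u_i·v^T). A rank-one matrix u v^T satisfies K u = u (v·u) and kills the (3)-dimensional subspace v^⊥, so its characteristic polynomial is lambda^3 (lambda - v·u) with v·u = tr K = 1. Hence the eigenvalues of I - K are 1 (multiplicity 3) and 1 - (1) = 0, so det(I - K) = 0. (Direct check: I - K =
[[-7, -3, 0, -2],
 [24, 10, 0, 6],
 [-16, -6, 1, -4],
 [-8, -3, 0, -1]]
has determinant 0.) So 1 is an eigenvalue of K and (I - K) is not invertible. The finite-dimensional Fredholm alternative says: either (I - K) is invertible, or ker(I - K) ≠ {0} and then range(I - K) = ker((I - K)^*)^⊥, with dim ker(I - K) = dim ker((I - K)^*). We are in the second case, so we need both kernels. Kernel of I - K: (I - K) u = u - u (v·u) = u - u = 0, so ker(I - K) = span{u} = span{(1, -3, 2, 1)} (it is exactly 1-dimensional because rank(I - K) = 3). Kernel of the adjoint: K is real, so (I - K)^* = I - K^T = I - v u^T, and (I - v u^T) v = v - v (u·v) = 0; hence ker((I - K)^*) = span{v} = span{(8, 3, 0, 2)}. Therefore (I - K) x = y is solvable iff <y, v> = 0, i.e. iff 8y_1 + 3y_2 + 2y_4 = 0. When this holds, K y = u (v·y) = 0, so (I - K) y = y and x = y is a particular solution; the full solution set is the line x = y + c·u = y + c·(1, -3, 2, 1), c ∈ C.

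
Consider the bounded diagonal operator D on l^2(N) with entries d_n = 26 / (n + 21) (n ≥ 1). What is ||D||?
||D|| = 13/11 (attained at n = 1)

For D diagonal, ||D|| = sup_n |d_n| = sup_n 26/(n + 21). This is positive and strictly decreasing in n, so the supremum is attained at n = 1: d_1 = 26/(1 + 21) = 13/11. Hence ||D|| = 13/11.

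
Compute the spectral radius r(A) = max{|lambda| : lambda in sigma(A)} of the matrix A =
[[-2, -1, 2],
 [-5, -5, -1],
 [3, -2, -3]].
r(A) ≈ 5.7063

The eigenvalues of A are the roots of its characteristic polynomial. With M = A (coefficients from the trace, the sum of principal 2x2 minors, and det A):
  p(λ) = det(λ I - M) = λ^3 + 10λ^2 + 18λ - 42.
No integer candidate from the rational root theorem (±divisors of 42) is a root, so the roots are irrational. The cubic discriminant is Δ = -6636 < 0, so there is one real root and a complex-conjugate pair. p(1) = -13 and p(2) = 42 have opposite signs, so a root lies in (1, 2); Newton's method refines it to λ ≈ 1.2898. Dividing out (λ - (1.2898)) leaves approximately λ^2 + 11.2898λ + 32.5621. For λ^2 + 11.2898λ + 32.5621 the discriminant is -2.7879. It is negative, so the remaining roots are the complex-conjugate pair λ ≈ -5.6449 ± 0.8349i. Their product equals the constant term, so |λ|^2 ≈ 32.5621 and |λ| ≈ 5.7063.
Thus the eigenvalues (to 4 decimals) are 1.2898 (modulus 1.2898); -5.6449 ± 0.8349i (modulus 5.7063). The spectral radius is the largest modulus: r(A) ≈ 5.7063. (Cross-check: r(A) ≤ ||A||_2 ≈ 7.4419; equality holds whenever A is normal, though it can also hold for some non-normal A.)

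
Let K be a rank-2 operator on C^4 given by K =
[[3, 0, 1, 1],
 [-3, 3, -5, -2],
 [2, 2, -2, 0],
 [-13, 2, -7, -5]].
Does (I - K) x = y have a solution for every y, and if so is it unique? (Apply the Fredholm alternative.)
(I - K) is invertible (det(I - K) = 4 ≠ 0), so for every y in C^4 the equation (I - K) x = y has a unique solution.

K has rank 2 and factors as K = U V^T = u1 v1^T + u2 v2^T with u1 = (0, 3, 2, 2), v1 = (-2, 1, -2, -1), u2 = (-1, -1, -2, 3), v2 = (-3, 0, -1, -1) (multiplying out reproduces the displayed K). The nonzero eigenvalues of U V^T coincide with those of the 2 x 2 matrix G = V^T U = [[v1·u1, v1·u2], [v2·u1, v2·u2]] = [[-3, 2], [-4, 2]], and by the Sylvester determinant identity det(I_4 - U V^T) = det(I_2 - V^T U) = det([[4, -2], [4, -1]]) = (4)(-1) - (-2)(4) = 4. (Direct check: I - K =
[[-2, 0, -1, -1],
 [3, -2, 5, 2],
 [-2, -2, 3, 0],
 [13, -2, 7, 6]]
has determinant 4.) The finite-dimensional Fredholm alternative says: either (I - K) is invertible, or ker(I - K) ≠ {0} and then range(I - K) = ker((I - K)^*)^⊥, with dim ker(I - K) = dim ker((I - K)^*). Since det(I - K) ≠ 0, 1 is not an eigenvalue of K and ker(I - K) = {0}, so we are in the first case: for every y there is a unique x = (I - K)^(-1) y. (Explicitly, by the Woodbury identity, (I - U V^T)^(-1) = I + U (I_2 - G)^(-1) V^T.)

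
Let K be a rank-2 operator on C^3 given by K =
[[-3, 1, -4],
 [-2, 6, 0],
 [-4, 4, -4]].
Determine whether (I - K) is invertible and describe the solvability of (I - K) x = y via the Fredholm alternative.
(I - K) is invertible (det(I - K) = -42 ≠ 0), so for every y in C^3 the equation (I - K) x = y has a unique solution.

K has rank 2 and factors as K = U V^T = u1 v1^T + u2 v2^T with u1 = (1, -2, 0), v1 = (1, -3, 0), u2 = (-2, 0, -2), v2 = (2, -2, 2) (multiplying out reproduces the displayed K). The nonzero eigenvalues of U V^T coincide with those of the 2 x 2 matrix G = V^T U = [[v1·u1, v1·u2], [v2·u1, v2·u2]] = [[7, -2], [6, -8]], and by the Sylvester determinant identity det(I_3 - U V^T) = det(I_2 - V^T U) = det([[-6, 2], [-6, 9]]) = (-6)(9) - (2)(-6) = -42. (Direct check: I - K =
[[4, -1, 4],
 [2, -5, 0],
 [4, -4, 5]]
has determinant -42.) The finite-dimensional Fredholm alternative says: either (I - K) is invertible, or ker(I - K) ≠ {0} and then range(I - K) = ker((I - K)^*)^⊥, with dim ker(I - K) = dim ker((I - K)^*). Since det(I - K) ≠ 0, 1 is not an eigenvalue of K and ker(I - K) = {0}, so we are in the first case: for every y there is a unique x = (I - K)^(-1) y. (Explicitly, by the Woodbury identity, (I - U V^T)^(-1) = I + U (I_2 - G)^(-1) V^T.)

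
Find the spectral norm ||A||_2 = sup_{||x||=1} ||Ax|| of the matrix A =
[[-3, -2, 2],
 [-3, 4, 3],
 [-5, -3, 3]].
||A||_2 ≈ 8.1236 (= sqrt(largest eigenvalue of A^T A))

||A||_2 = sigma_max(A) = sqrt(lambda_max(A^T A)). Form the symmetric matrix M = A^T A =
[[43, 9, -30],
 [9, 29, -1],
 [-30, -1, 22]].
Its characteristic polynomial (trace, sum of principal 2x2 minors, determinant of M give the coefficients) is
  p(λ) = det(λ I - M) = λ^3 - 94λ^2 + 1849λ - 49.
No integer candidate from the rational root theorem (±divisors of 49) is a root, so the roots are irrational. The cubic discriminant is Δ = 4913511041 > 0, so there are three distinct real roots. p(0) = -49 and p(1) = 1707 have opposite signs, so a root lies in (0, 1); Newton's method refines it to λ ≈ 0.0265. p(27) = 1031 and p(28) = -21 have opposite signs, so a root lies in (27, 28); Newton's method refines it to λ ≈ 27.9802. p(65) = -2389 and p(66) = 17 have opposite signs, so a root lies in (65, 66); Newton's method refines it to λ ≈ 65.9932. Check (Vieta): the three roots sum to 94, matching tr M = 94.
So the eigenvalues of A^T A are ≈ 0.0265, 27.9802, 65.9932 (all ≥ 0, as they must be for A^T A). The largest is λ_max ≈ 65.9932, hence ||A||_2 = sqrt(λ_max) ≈ 8.1236.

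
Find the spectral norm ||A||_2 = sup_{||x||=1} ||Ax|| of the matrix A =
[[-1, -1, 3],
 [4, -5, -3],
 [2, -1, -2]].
||A||_2 ≈ 7.7151 (= sqrt(largest eigenvalue of A^T A))

||A||_2 = sigma_max(A) = sqrt(lambda_max(A^T A)). Form the symmetric matrix M = A^T A =
[[21, -21, -19],
 [-21, 27, 14],
 [-19, 14, 22]].
Its characteristic polynomial (trace, sum of principal 2x2 minors, determinant of M give the coefficients) is
  p(λ) = det(λ I - M) = λ^3 - 70λ^2 + 625λ - 81.
No integer candidate from the rational root theorem (±divisors of 81) is a root, so the roots are irrational. The cubic discriminant is Δ = 889978353 > 0, so there are three distinct real roots. p(0) = -81 and p(1) = 475 have opposite signs, so a root lies in (0, 1); Newton's method refines it to λ ≈ 0.1315. p(10) = 169 and p(11) = -345 have opposite signs, so a root lies in (10, 11); Newton's method refines it to λ ≈ 10.3458. p(59) = -1497 and p(60) = 1419 have opposite signs, so a root lies in (59, 60); Newton's method refines it to λ ≈ 59.5227. Check (Vieta): the three roots sum to 70, matching tr M = 70.
So the eigenvalues of A^T A are ≈ 0.1315, 10.3458, 59.5227 (all ≥ 0, as they must be for A^T A). The largest is λ_max ≈ 59.5227, hence ||A||_2 = sqrt(λ_max) ≈ 7.7151.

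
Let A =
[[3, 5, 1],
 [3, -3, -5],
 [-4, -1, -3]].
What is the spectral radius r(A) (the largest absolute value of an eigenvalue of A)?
r(A) ≈ 5.7172

The eigenvalues of A are the roots of its characteristic polynomial. With M = A (coefficients from the trace, the sum of principal 2x2 minors, and det A):
  p(λ) = det(λ I - M) = λ^3 + 3λ^2 - 25λ - 142.
No integer candidate from the rational root theorem (±divisors of 142) is a root, so the roots are irrational. The cubic discriminant is Δ = -269267 < 0, so there is one real root and a complex-conjugate pair. p(5) = -67 and p(6) = 32 have opposite signs, so a root lies in (5, 6); Newton's method refines it to λ ≈ 5.7172. Dividing out (λ - (5.7172)) leaves approximately λ^2 + 8.7172λ + 24.8375. For λ^2 + 8.7172λ + 24.8375 the discriminant is -23.3609. It is negative, so the remaining roots are the complex-conjugate pair λ ≈ -4.3586 ± 2.4167i. Their product equals the constant term, so |λ|^2 ≈ 24.8375 and |λ| ≈ 4.9837.
Thus the eigenvalues (to 4 decimals) are 5.7172 (modulus 5.7172); -4.3586 ± 2.4167i (modulus 4.9837). The spectral radius is the largest modulus: r(A) ≈ 5.7172. (Cross-check: r(A) ≤ ||A||_2 ≈ 7.7462; equality holds whenever A is normal, though it can also hold for some non-normal A.)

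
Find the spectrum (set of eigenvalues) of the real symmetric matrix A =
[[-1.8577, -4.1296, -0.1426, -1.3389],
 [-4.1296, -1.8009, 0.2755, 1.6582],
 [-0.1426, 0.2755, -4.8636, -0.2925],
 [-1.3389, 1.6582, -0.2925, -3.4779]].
sigma(A) ≈ {-6, -5, -4, 3}

A is real symmetric, so its spectrum consists of real eigenvalues. Expanding the characteristic polynomial of the displayed matrix gives
  det(λ I - A) = p(λ) = λ^4 + (12)λ^3 + (29.0012)λ^2 + (-101.996)λ + (-359.9969).
Solving p(λ) = 0 yields eigenvalues ≈ -6, -5, -4, 3. (A is shown rounded to 4 decimals, so these recover the underlying integer eigenvalues to within that precision.)
Verification: the trace of A = -12 equals the sum of eigenvalues -12, and det(A) ≈ -359.9969 matches the eigenvalue product -360.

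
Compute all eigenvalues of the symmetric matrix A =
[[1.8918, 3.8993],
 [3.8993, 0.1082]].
sigma(A) ≈ {-3, 5}

A is real symmetric, so its spectrum consists of real eigenvalues. Expanding the characteristic polynomial of the displayed matrix gives
  det(λ I - A) = p(λ) = λ^2 + (-2)λ + (-15).
Solving p(λ) = 0 yields eigenvalues ≈ -3, 5. (A is shown rounded to 4 decimals, so these recover the underlying integer eigenvalues to within that precision.)
Verification: the trace of A = 2 equals the sum of eigenvalues 2, and det(A) ≈ -14.9998 matches the eigenvalue product -15.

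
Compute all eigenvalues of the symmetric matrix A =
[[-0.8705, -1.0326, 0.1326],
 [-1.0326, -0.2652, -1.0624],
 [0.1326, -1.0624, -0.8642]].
sigma(A) ≈ {-2, -1, 1}

A is real symmetric, so its spectrum consists of real eigenvalues. Expanding the characteristic polynomial of the displayed matrix gives
  det(λ I - A) = p(λ) = λ^3 + (2)λ^2 + (-1)λ + (-2).
Solving p(λ) = 0 yields eigenvalues ≈ -2, -1, 1. (A is shown rounded to 4 decimals, so these recover the underlying integer eigenvalues to within that precision.)
Verification: the trace of A = -2 equals the sum of eigenvalues -2, and det(A) ≈ 2.0001 matches the eigenvalue product 2.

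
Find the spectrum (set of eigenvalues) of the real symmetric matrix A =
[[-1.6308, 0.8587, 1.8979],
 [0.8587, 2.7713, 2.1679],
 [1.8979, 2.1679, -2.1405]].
sigma(A) ≈ {-4, -1, 4}

A is real symmetric, so its spectrum consists of real eigenvalues. Expanding the characteristic polynomial of the displayed matrix gives
  det(λ I - A) = p(λ) = λ^3 + (1)λ^2 + (-16)λ + (-16).
Solving p(λ) = 0 yields eigenvalues ≈ -4, -1, 4. (A is shown rounded to 4 decimals, so these recover the underlying integer eigenvalues to within that precision.)
Verification: the trace of A = -1 equals the sum of eigenvalues -1, and det(A) ≈ 16.0005 matches the eigenvalue product 16.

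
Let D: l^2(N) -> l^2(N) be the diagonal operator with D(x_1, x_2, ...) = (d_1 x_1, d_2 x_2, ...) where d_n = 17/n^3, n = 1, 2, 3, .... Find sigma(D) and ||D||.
sigma(D) = {17/n^3 : n ≥ 1} ∪ {0}; ||D|| = 17

A bounded diagonal operator on l^2 with diagonal entries d_n has spectrum equal to the closure of {d_n : n ≥ 1}: every d_n is an eigenvalue (with eigenvector e_n), so {d_n} ⊂ sigma(D); the spectrum is closed, so its closure is too; and for lambda not in the closure, (D - lambda I) has bounded inverse (the diagonal entries 1/(d_n - lambda) are bounded). For our sequence d_n = 17/n^3, n = 1, 2, 3, ...:
  - {d_n} = {17/n^3 : n ≥ 1}; the only limit point is 0
  - closure = {17/n^3 : n ≥ 1} ∪ {0}
For the norm: a diagonal operator has ||D|| = sup_n |d_n|. Here d_n = 17/n^3 is positive and decreasing, so sup_n |d_n| = d_1 = 17. So ||D|| = 17.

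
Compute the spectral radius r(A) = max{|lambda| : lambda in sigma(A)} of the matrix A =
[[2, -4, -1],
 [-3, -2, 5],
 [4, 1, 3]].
r(A) ≈ 5.2995

The eigenvalues of A are the roots of its characteristic polynomial. With M = A (coefficients from the trace, the sum of principal 2x2 minors, and det A):
  p(λ) = det(λ I - M) = λ^3 - 3λ^2 - 17λ + 143.
No integer candidate from the rational root theorem (±divisors of 143) is a root, so the roots are irrational. The cubic discriminant is Δ = -383152 < 0, so there is one real root and a complex-conjugate pair. p(-6) = -79 and p(-5) = 28 have opposite signs, so a root lies in (-6, -5); Newton's method refines it to λ ≈ -5.2995. Dividing out (λ - (-5.2995)) leaves approximately λ^2 - 8.2995λ + 26.9835. For λ^2 - 8.2995λ + 26.9835 the discriminant is -39.0521. It is negative, so the remaining roots are the complex-conjugate pair λ ≈ 4.1498 ± 3.1246i. Their product equals the constant term, so |λ|^2 ≈ 26.9835 and |λ| ≈ 5.1946.
Thus the eigenvalues (to 4 decimals) are -5.2995 (modulus 5.2995); 4.1498 ± 3.1246i (modulus 5.1946). The spectral radius is the largest modulus: r(A) ≈ 5.2995. (Cross-check: r(A) ≤ ||A||_2 ≈ 6.2103; equality holds whenever A is normal, though it can also hold for some non-normal A.)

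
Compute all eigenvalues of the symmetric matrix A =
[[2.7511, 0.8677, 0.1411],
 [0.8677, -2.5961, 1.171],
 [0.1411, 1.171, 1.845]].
sigma(A) ≈ {-3, 2, 3}

A is real symmetric, so its spectrum consists of real eigenvalues. Expanding the characteristic polynomial of the displayed matrix gives
  det(λ I - A) = p(λ) = λ^3 + (-2)λ^2 + (-9)λ + (18).
Solving p(λ) = 0 yields eigenvalues ≈ -3, 2, 3. (A is shown rounded to 4 decimals, so these recover the underlying integer eigenvalues to within that precision.)
Verification: the trace of A = 2 equals the sum of eigenvalues 2, and det(A) ≈ -18.0003 matches the eigenvalue product -18.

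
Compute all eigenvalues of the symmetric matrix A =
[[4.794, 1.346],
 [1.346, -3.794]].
sigma(A) ≈ {-4, 5}

A is real symmetric, so its spectrum consists of real eigenvalues. Expanding the characteristic polynomial of the displayed matrix gives
  det(λ I - A) = p(λ) = λ^2 + (-1)λ + (-20).
Solving p(λ) = 0 yields eigenvalues ≈ -4, 5. (A is shown rounded to 4 decimals, so these recover the underlying integer eigenvalues to within that precision.)
Verification: the trace of A = 1 equals the sum of eigenvalues 1, and det(A) ≈ -20.0002 matches the eigenvalue product -20.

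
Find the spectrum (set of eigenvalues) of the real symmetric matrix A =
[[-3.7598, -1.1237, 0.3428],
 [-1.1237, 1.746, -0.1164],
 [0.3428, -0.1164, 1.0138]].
sigma(A) ≈ {-4, 1, 2}

A is real symmetric, so its spectrum consists of real eigenvalues. Expanding the characteristic polynomial of the displayed matrix gives
  det(λ I - A) = p(λ) = λ^3 + (1)λ^2 + (-10)λ + (8).
Solving p(λ) = 0 yields eigenvalues ≈ -4, 1, 2. (A is shown rounded to 4 decimals, so these recover the underlying integer eigenvalues to within that precision.)
Verification: the trace of A = -1 equals the sum of eigenvalues -1, and det(A) ≈ -7.9999 matches the eigenvalue product -8.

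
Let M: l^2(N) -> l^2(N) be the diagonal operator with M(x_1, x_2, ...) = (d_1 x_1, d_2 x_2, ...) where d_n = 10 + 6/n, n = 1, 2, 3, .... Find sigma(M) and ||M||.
sigma(M) = {10 + 6/n : n ≥ 1} ∪ {10}; ||M|| = 16

A bounded diagonal operator on l^2 with diagonal entries d_n has spectrum equal to the closure of {d_n : n ≥ 1}: every d_n is an eigenvalue (with eigenvector e_n), so {d_n} ⊂ sigma(M); the spectrum is closed, so its closure is too; and for lambda not in the closure, (M - lambda I) has bounded inverse (the diagonal entries 1/(d_n - lambda) are bounded). For our sequence d_n = 10 + 6/n, n = 1, 2, 3, ...:
  - {d_n} = {10 + 6/n : n ≥ 1}; the only limit point is 10
  - closure = {10 + 6/n : n ≥ 1} ∪ {10}
For the norm: a diagonal operator has ||M|| = sup_n |d_n|. Here d_n = 10 + 6/n is positive and decreasing, so sup_n |d_n| = d_1 = 10 + 6 = 16. So ||M|| = 16.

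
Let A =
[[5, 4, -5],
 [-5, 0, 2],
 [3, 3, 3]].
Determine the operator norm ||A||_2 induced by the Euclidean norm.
||A||_2 ≈ 9.518 (= sqrt(largest eigenvalue of A^T A))

||A||_2 = sigma_max(A) = sqrt(lambda_max(A^T A)). Form the symmetric matrix M = A^T A =
[[59, 29, -26],
 [29, 25, -11],
 [-26, -11, 38]].
Its characteristic polynomial (trace, sum of principal 2x2 minors, determinant of M give the coefficients) is
  p(λ) = det(λ I - M) = λ^3 - 122λ^2 + 3029λ - 16641.
No integer candidate from the rational root theorem (±divisors of 16641) is a root, so the roots are irrational. The cubic discriminant is Δ = 7739609273 > 0, so there are three distinct real roots. p(7) = -1073 and p(8) = 295 have opposite signs, so a root lies in (7, 8); Newton's method refines it to λ ≈ 7.7716. p(23) = 655 and p(24) = -393 have opposite signs, so a root lies in (23, 24); Newton's method refines it to λ ≈ 23.6363. p(90) = -3231 and p(91) = 2287 have opposite signs, so a root lies in (90, 91); Newton's method refines it to λ ≈ 90.5921. Check (Vieta): the three roots sum to 122, matching tr M = 122.
So the eigenvalues of A^T A are ≈ 7.7716, 23.6363, 90.5921 (all ≥ 0, as they must be for A^T A). The largest is λ_max ≈ 90.5921, hence ||A||_2 = sqrt(λ_max) ≈ 9.518.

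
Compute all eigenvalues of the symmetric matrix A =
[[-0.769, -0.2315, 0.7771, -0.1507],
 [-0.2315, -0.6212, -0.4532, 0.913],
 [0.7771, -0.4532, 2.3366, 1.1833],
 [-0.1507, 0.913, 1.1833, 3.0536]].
sigma(A) ≈ {-1, 2, 4} (-1 with multiplicity 2)

A is real symmetric, so its spectrum consists of real eigenvalues. Expanding the characteristic polynomial of the displayed matrix gives
  det(λ I - A) = p(λ) = λ^4 + (-4)λ^3 + (-3)λ^2 + (10)λ + (8).
Solving p(λ) = 0 yields eigenvalues ≈ -1, -1, 2, 4. (A is shown rounded to 4 decimals, so these recover the underlying integer eigenvalues to within that precision.)
Verification: the trace of A = 4 equals the sum of eigenvalues 4, and det(A) ≈ 8.0000 matches the eigenvalue product 8.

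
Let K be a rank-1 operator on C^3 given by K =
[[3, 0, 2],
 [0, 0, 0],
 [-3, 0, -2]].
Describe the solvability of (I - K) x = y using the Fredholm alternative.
(I - K) is singular (det(I - K) = 0, i.e. 1 ∈ sigma(K)). (I - K) x = y is solvable iff y ⊥ ker((I - K)^*) = span{(3, 0, 2)}, i.e. iff 3y_1 + 2y_3 = 0. When solvable, the solutions are x = y + c·(1, 0, -1), c arbitrary (ker(I - K) = span{(1, 0, -1)}, dimension 1).

K has rank 1, so it is an outer product K = u v^T: every row of K is a multiple of one row vector. Reading off the entries, u = (1, 0, -1) and v = (3, 0, 2) (row i of K equals u_i·v^T). A rank-one matrix u v^T satisfies K u = u (v·u) and kills the (2)-dimensional subspace v^⊥, so its characteristic polynomial is lambda^2 (lambda - v·u) with v·u = tr K = 1. Hence the eigenvalues of I - K are 1 (multiplicity 2) and 1 - (1) = 0, so det(I - K) = 0. (Direct check: I - K =
[[-2, 0, -2],
 [0, 1, 0],
 [3, 0, 3]]
has determinant 0.) So 1 is an eigenvalue of K and (I - K) is not invertible. The finite-dimensional Fredholm alternative says: either (I - K) is invertible, or ker(I - K) ≠ {0} and then range(I - K) = ker((I - K)^*)^⊥, with dim ker(I - K) = dim ker((I - K)^*). We are in the second case, so we need both kernels. Kernel of I - K: (I - K) u = u - u (v·u) = u - u = 0, so ker(I - K) = span{u} = span{(1, 0, -1)} (it is exactly 1-dimensional because rank(I - K) = 2). Kernel of the adjoint: K is real, so (I - K)^* = I - K^T = I - v u^T, and (I - v u^T) v = v - v (u·v) = 0; hence ker((I - K)^*) = span{v} = span{(3, 0, 2)}. Therefore (I - K) x = y is solvable iff <y, v> = 0, i.e. iff 3y_1 + 2y_3 = 0. When this holds, K y = u (v·y) = 0, so (I - K) y = y and x = y is a particular solution; the full solution set is the line x = y + c·u = y + c·(1, 0, -1), c ∈ C.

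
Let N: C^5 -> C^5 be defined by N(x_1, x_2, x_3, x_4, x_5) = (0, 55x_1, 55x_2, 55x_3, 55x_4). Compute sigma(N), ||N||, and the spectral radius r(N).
sigma(N) = {0}; ||N|| = 55; r(N) = 0. (N is nilpotent with N^5 = 0.)

On C^5, N is a strictly lower-triangular matrix with 55 on the subdiagonal and zeros elsewhere, so its characteristic polynomial is lambda^5 and every eigenvalue is 0: sigma(N) = {0}. For the operator norm, N e_i = 55e_{i+1} for i = 1, ..., 4 and N e_5 = 0, so the singular values of N are 55 (with multiplicity 4) and 0; hence ||N|| = 55. The spectral radius r(N) = max|lambda| = 0. Note ||N|| > r(N) — characteristic of non-normal nilpotent operators. Indeed N^5 = 0.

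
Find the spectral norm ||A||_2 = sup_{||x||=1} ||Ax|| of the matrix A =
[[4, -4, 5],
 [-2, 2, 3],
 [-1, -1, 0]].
||A||_2 = sqrt((74 + sqrt(1604))/2) ≈ 7.5515 (= sqrt(largest eigenvalue of A^T A))

||A||_2 = sigma_max(A) = sqrt(lambda_max(A^T A)). Form the symmetric matrix M = A^T A =
[[21, -19, 14],
 [-19, 21, -14],
 [14, -14, 34]].
Its characteristic polynomial (trace, sum of principal 2x2 minors, determinant of M give the coefficients) is
  p(λ) = det(λ I - M) = λ^3 - 76λ^2 + 1116λ - 1936.
By the rational root theorem any rational root is an integer divisor of 1936. Testing λ = 2: p(2) = 8 - 304 + 2232 - 1936 = 0, so λ = 2 is a root. Dividing out (λ - 2) leaves p(λ) = (λ - 2)(λ^2 - 74λ + 968). For λ^2 - 74λ + 968 the discriminant is 1604. It is nonnegative but not a perfect square, so the roots are real and irrational: λ = (74 ± sqrt(1604))/2 ≈ 57.025, 16.975.
So the eigenvalues of A^T A are ≈ 2, 16.975, 57.025 (all ≥ 0, as they must be for A^T A). The largest is λ_max = (74 + sqrt(1604))/2 ≈ 57.025, hence ||A||_2 = sqrt(λ_max) = sqrt((74 + sqrt(1604))/2) ≈ 7.5515.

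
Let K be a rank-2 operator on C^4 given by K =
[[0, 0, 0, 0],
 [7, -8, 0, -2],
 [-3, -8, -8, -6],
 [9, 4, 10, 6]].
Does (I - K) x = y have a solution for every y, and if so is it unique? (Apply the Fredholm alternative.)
(I - K) is invertible (det(I - K) = 47 ≠ 0), so for every y in C^4 the equation (I - K) x = y has a unique solution.

K has rank 2 and factors as K = U V^T = u1 v1^T + u2 v2^T with u1 = (0, 1, 3, -3), v1 = (-2, -2, -3, -2), u2 = (0, -3, -1, -1), v2 = (-3, 2, -1, 0) (multiplying out reproduces the displayed K). The nonzero eigenvalues of U V^T coincide with those of the 2 x 2 matrix G = V^T U = [[v1·u1, v1·u2], [v2·u1, v2·u2]] = [[-5, 11], [-1, -5]], and by the Sylvester determinant identity det(I_4 - U V^T) = det(I_2 - V^T U) = det([[6, -11], [1, 6]]) = (6)(6) - (-11)(1) = 47. (Direct check: I - K =
[[1, 0, 0, 0],
 [-7, 9, 0, 2],
 [3, 8, 9, 6],
 [-9, -4, -10, -5]]
has determinant 47.) The finite-dimensional Fredholm alternative says: either (I - K) is invertible, or ker(I - K) ≠ {0} and then range(I - K) = ker((I - K)^*)^⊥, with dim ker(I - K) = dim ker((I - K)^*). Since det(I - K) ≠ 0, 1 is not an eigenvalue of K and ker(I - K) = {0}, so we are in the first case: for every y there is a unique x = (I - K)^(-1) y. (Explicitly, by the Woodbury identity, (I - U V^T)^(-1) = I + U (I_2 - G)^(-1) V^T.)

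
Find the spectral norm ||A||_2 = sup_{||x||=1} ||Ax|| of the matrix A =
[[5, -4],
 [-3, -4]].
||A||_2 = sqrt((66 + sqrt(260))/2) ≈ 6.408 (= sqrt(largest eigenvalue of A^T A))

||A||_2 = sigma_max(A) = sqrt(lambda_max(A^T A)). Form the symmetric matrix M = A^T A =
[[34, -8],
 [-8, 32]].
Its characteristic polynomial (trace, determinant of M give the coefficients) is
  p(λ) = det(λ I - M) = λ^2 - 66λ + 1024.
For λ^2 - 66λ + 1024 the discriminant is 260. It is nonnegative but not a perfect square, so the roots are real and irrational: λ = (66 ± sqrt(260))/2 ≈ 41.0623, 24.9377.
So the eigenvalues of A^T A are ≈ 24.9377, 41.0623 (all ≥ 0, as they must be for A^T A). The largest is λ_max = (66 + sqrt(260))/2 ≈ 41.0623, hence ||A||_2 = sqrt(λ_max) = sqrt((66 + sqrt(260))/2) ≈ 6.408.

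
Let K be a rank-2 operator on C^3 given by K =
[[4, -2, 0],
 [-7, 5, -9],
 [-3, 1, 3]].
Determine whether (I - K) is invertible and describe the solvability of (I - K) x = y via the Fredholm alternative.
(I - K) is invertible (det(I - K) = 31 ≠ 0), so for every y in C^3 the equation (I - K) x = y has a unique solution.

K has rank 2 and factors as K = U V^T = u1 v1^T + u2 v2^T with u1 = (0, -3, 1), v1 = (1, -1, 3), u2 = (-2, 2, 2), v2 = (-2, 1, 0) (multiplying out reproduces the displayed K). The nonzero eigenvalues of U V^T coincide with those of the 2 x 2 matrix G = V^T U = [[v1·u1, v1·u2], [v2·u1, v2·u2]] = [[6, 2], [-3, 6]], and by the Sylvester determinant identity det(I_3 - U V^T) = det(I_2 - V^T U) = det([[-5, -2], [3, -5]]) = (-5)(-5) - (-2)(3) = 31. (Direct check: I - K =
[[-3, 2, 0],
 [7, -4, 9],
 [3, -1, -2]]
has determinant 31.) The finite-dimensional Fredholm alternative says: either (I - K) is invertible, or ker(I - K) ≠ {0} and then range(I - K) = ker((I - K)^*)^⊥, with dim ker(I - K) = dim ker((I - K)^*). Since det(I - K) ≠ 0, 1 is not an eigenvalue of K and ker(I - K) = {0}, so we are in the first case: for every y there is a unique x = (I - K)^(-1) y. (Explicitly, by the Woodbury identity, (I - U V^T)^(-1) = I + U (I_2 - G)^(-1) V^T.)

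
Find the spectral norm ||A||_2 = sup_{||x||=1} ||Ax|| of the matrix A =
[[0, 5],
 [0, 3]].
||A||_2 = sqrt(34) ≈ 5.831 (= sqrt(largest eigenvalue of A^T A))

||A||_2 = sigma_max(A) = sqrt(lambda_max(A^T A)). Form the symmetric matrix M = A^T A =
[[0, 0],
 [0, 34]].
Its characteristic polynomial (trace, determinant of M give the coefficients) is
  p(λ) = det(λ I - M) = λ^2 - 34λ.
For λ^2 - 34λ the discriminant is 1156. It is a perfect square (34^2), so the roots are rational: λ = (34 ± 34)/2 = 34, 0.
So the eigenvalues of A^T A are ≈ 0, 34 (all ≥ 0, as they must be for A^T A). The largest is λ_max = 34, hence ||A||_2 = sqrt(λ_max) = sqrt(34) ≈ 5.831.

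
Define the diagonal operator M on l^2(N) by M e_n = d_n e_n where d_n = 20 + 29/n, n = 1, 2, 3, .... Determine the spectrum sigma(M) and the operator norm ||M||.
sigma(M) = {20 + 29/n : n ≥ 1} ∪ {20}; ||M|| = 49

A bounded diagonal operator on l^2 with diagonal entries d_n has spectrum equal to the closure of {d_n : n ≥ 1}: every d_n is an eigenvalue (with eigenvector e_n), so {d_n} ⊂ sigma(M); the spectrum is closed, so its closure is too; and for lambda not in the closure, (M - lambda I) has bounded inverse (the diagonal entries 1/(d_n - lambda) are bounded). For our sequence d_n = 20 + 29/n, n = 1, 2, 3, ...:
  - {d_n} = {20 + 29/n : n ≥ 1}; the only limit point is 20
  - closure = {20 + 29/n : n ≥ 1} ∪ {20}
For the norm: a diagonal operator has ||M|| = sup_n |d_n|. Here d_n = 20 + 29/n is positive and decreasing, so sup_n |d_n| = d_1 = 20 + 29 = 49. So ||M|| = 49.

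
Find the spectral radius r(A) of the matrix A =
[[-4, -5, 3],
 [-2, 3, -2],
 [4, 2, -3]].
r(A) = 7

The eigenvalues of A are the roots of its characteristic polynomial. With M = A (coefficients from the trace, the sum of principal 2x2 minors, and det A):
  p(λ) = det(λ I - M) = λ^3 + 4λ^2 - 27λ - 42.
By the rational root theorem any rational root is an integer divisor of 42. Testing λ = -7: p(-7) = -343 + 196 + 189 - 42 = 0, so λ = -7 is a root. Dividing out (λ + 7) leaves p(λ) = (λ + 7)(λ^2 - 3λ - 6). For λ^2 - 3λ - 6 the discriminant is 33. It is nonnegative but not a perfect square, so the roots are real and irrational: λ = (3 ± sqrt(33))/2 ≈ 4.3723, -1.3723.
Thus the eigenvalues (to 4 decimals) are 4.3723 (modulus 4.3723); -1.3723 (modulus 1.3723); -7 (modulus 7). The spectral radius is the largest modulus: r(A) = 7. (Cross-check: r(A) ≤ ||A||_2 ≈ 8.8721; equality holds whenever A is normal, though it can also hold for some non-normal A.)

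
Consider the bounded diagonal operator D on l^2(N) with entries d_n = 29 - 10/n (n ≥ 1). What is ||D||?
||D|| = 29

For a diagonal operator on l^2 with entries d_n, ||D|| = sup_n |d_n|. Here d_1 = 19, d_2 = 24, ..., and d_n = 29 - 10/n increases monotonically toward 29. All terms lie in [19, 29), so |d_n| = d_n and the supremum is the limit 29, which is not attained by any individual d_n. Hence ||D|| = 29.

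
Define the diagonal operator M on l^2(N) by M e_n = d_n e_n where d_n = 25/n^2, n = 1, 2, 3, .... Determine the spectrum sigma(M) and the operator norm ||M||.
sigma(M) = {25/n^2 : n ≥ 1} ∪ {0}; ||M|| = 25

A bounded diagonal operator on l^2 with diagonal entries d_n has spectrum equal to the closure of {d_n : n ≥ 1}: every d_n is an eigenvalue (with eigenvector e_n), so {d_n} ⊂ sigma(M); the spectrum is closed, so its closure is too; and for lambda not in the closure, (M - lambda I) has bounded inverse (the diagonal entries 1/(d_n - lambda) are bounded). For our sequence d_n = 25/n^2, n = 1, 2, 3, ...:
  - {d_n} = {25/n^2 : n ≥ 1}; the only limit point is 0
  - closure = {25/n^2 : n ≥ 1} ∪ {0}
For the norm: a diagonal operator has ||M|| = sup_n |d_n|. Here d_n = 25/n^2 is positive and decreasing, so sup_n |d_n| = d_1 = 25. So ||M|| = 25.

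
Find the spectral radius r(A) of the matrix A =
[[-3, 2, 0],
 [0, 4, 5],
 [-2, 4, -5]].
r(A) ≈ 7.2084

The eigenvalues of A are the roots of its characteristic polynomial. With M = A (coefficients from the trace, the sum of principal 2x2 minors, and det A):
  p(λ) = det(λ I - M) = λ^3 + 4λ^2 - 37λ - 100.
No integer candidate from the rational root theorem (±divisors of 100) is a root, so the roots are irrational. The cubic discriminant is Δ = 246516 > 0, so there are three distinct real roots. p(-8) = -60 and p(-7) = 12 have opposite signs, so a root lies in (-8, -7); Newton's method refines it to λ ≈ -7.2084. p(-3) = 20 and p(-2) = -18 have opposite signs, so a root lies in (-3, -2); Newton's method refines it to λ ≈ -2.4512. p(5) = -60 and p(6) = 38 have opposite signs, so a root lies in (5, 6); Newton's method refines it to λ ≈ 5.6596. Check (Vieta): the three roots sum to -4, matching tr M = -4.
Thus the eigenvalues (to 4 decimals) are -7.2084 (modulus 7.2084); -2.4512 (modulus 2.4512); 5.6596 (modulus 5.6596). The spectral radius is the largest modulus: r(A) ≈ 7.2084. (Cross-check: r(A) ≤ ||A||_2 ≈ 7.3094; equality holds whenever A is normal, though it can also hold for some non-normal A.)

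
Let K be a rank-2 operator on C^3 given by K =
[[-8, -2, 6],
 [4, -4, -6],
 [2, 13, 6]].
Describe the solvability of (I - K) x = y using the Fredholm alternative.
(I - K) is invertible (det(I - K) = 41 ≠ 0), so for every y in C^3 the equation (I - K) x = y has a unique solution.

K has rank 2 and factors as K = U V^T = u1 v1^T + u2 v2^T with u1 = (2, 0, -3), v1 = (-2, -3, 0), u2 = (-2, 2, -2), v2 = (2, -2, -3) (multiplying out reproduces the displayed K). The nonzero eigenvalues of U V^T coincide with those of the 2 x 2 matrix G = V^T U = [[v1·u1, v1·u2], [v2·u1, v2·u2]] = [[-4, -2], [13, -2]], and by the Sylvester determinant identity det(I_3 - U V^T) = det(I_2 - V^T U) = det([[5, 2], [-13, 3]]) = (5)(3) - (2)(-13) = 41. (Direct check: I - K =
[[9, 2, -6],
 [-4, 5, 6],
 [-2, -13, -5]]
has determinant 41.) The finite-dimensional Fredholm alternative says: either (I - K) is invertible, or ker(I - K) ≠ {0} and then range(I - K) = ker((I - K)^*)^⊥, with dim ker(I - K) = dim ker((I - K)^*). Since det(I - K) ≠ 0, 1 is not an eigenvalue of K and ker(I - K) = {0}, so we are in the first case: for every y there is a unique x = (I - K)^(-1) y. (Explicitly, by the Woodbury identity, (I - U V^T)^(-1) = I + U (I_2 - G)^(-1) V^T.)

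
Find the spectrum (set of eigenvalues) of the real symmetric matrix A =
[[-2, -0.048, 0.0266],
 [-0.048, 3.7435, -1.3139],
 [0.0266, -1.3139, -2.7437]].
sigma(A) ≈ {-3, -2, 4}

A is real symmetric, so its spectrum consists of real eigenvalues. Expanding the characteristic polynomial of the displayed matrix gives
  det(λ I - A) = p(λ) = λ^3 + (1)λ^2 + (-14)λ + (-24).
Solving p(λ) = 0 yields eigenvalues ≈ -3, -2, 4. (A is shown rounded to 4 decimals, so these recover the underlying integer eigenvalues to within that precision.)
Verification: the trace of A = -1 equals the sum of eigenvalues -1, and det(A) ≈ 23.9994 matches the eigenvalue product 24.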